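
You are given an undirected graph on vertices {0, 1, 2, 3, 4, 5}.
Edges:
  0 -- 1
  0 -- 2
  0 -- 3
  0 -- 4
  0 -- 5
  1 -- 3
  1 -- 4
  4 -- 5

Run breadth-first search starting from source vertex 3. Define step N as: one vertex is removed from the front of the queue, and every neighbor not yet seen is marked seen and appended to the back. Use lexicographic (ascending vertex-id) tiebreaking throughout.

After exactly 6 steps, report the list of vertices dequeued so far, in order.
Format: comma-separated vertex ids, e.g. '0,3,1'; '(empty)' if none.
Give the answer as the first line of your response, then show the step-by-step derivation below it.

3,0,1,2,4,5

step 1: dequeue 3; queue=[0,1]; order=3
step 2: dequeue 0; queue=[1,2,4,5]; order=3,0
step 3: dequeue 1; queue=[2,4,5]; order=3,0,1
step 4: dequeue 2; queue=[4,5]; order=3,0,1,2
step 5: dequeue 4; queue=[5]; order=3,0,1,2,4
step 6: dequeue 5; queue=[(empty)]; order=3,0,1,2,4,5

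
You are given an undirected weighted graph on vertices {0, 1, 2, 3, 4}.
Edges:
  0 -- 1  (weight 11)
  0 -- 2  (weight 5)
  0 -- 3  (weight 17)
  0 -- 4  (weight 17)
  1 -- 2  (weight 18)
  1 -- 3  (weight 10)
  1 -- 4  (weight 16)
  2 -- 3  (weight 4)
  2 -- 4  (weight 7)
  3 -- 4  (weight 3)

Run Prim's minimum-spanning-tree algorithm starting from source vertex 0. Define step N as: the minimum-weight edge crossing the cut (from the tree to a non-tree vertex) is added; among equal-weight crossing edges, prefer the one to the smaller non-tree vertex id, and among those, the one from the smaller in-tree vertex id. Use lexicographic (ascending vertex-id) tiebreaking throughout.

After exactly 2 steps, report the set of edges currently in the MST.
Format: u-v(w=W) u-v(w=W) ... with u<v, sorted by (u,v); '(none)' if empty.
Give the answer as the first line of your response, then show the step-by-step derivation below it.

0-2(w=5) 2-3(w=4)

step 1: add edge 0-2 (w=5); MST = {0-2(w=5)}
step 2: add edge 2-3 (w=4); MST = {0-2(w=5) 2-3(w=4)}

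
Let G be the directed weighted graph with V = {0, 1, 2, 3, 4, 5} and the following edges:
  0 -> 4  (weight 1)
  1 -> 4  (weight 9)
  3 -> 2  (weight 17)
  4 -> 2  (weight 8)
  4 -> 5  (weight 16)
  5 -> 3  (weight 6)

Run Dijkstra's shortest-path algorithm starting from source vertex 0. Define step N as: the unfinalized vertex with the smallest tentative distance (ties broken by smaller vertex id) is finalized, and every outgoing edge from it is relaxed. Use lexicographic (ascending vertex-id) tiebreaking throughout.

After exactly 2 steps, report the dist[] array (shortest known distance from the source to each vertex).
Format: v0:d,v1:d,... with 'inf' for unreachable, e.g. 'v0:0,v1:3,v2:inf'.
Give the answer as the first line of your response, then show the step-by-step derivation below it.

v0:0,v1:inf,v2:9,v3:inf,v4:1,v5:17

step 1: dist = v0:0,v1:inf,v2:inf,v3:inf,v4:1,v5:inf
step 2: dist = v0:0,v1:inf,v2:9,v3:inf,v4:1,v5:17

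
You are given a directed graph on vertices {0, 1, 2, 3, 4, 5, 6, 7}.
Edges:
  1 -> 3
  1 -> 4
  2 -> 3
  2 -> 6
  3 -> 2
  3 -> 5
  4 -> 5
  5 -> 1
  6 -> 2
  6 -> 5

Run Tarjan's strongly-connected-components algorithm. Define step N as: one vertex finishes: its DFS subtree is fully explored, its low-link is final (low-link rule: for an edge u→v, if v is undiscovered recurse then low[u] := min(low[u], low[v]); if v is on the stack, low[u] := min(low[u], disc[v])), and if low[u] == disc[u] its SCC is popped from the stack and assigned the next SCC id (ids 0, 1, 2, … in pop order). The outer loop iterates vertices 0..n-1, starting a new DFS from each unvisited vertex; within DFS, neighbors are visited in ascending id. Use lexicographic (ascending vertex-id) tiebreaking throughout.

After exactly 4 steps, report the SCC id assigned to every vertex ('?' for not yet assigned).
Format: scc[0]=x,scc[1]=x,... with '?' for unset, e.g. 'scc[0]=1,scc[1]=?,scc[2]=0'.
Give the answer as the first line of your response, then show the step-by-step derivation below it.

scc[0]=0,scc[1]=?,scc[2]=?,scc[3]=?,scc[4]=?,scc[5]=?,scc[6]=?,scc[7]=?

step 1: low=(low[0]=0,low[1]=?,low[2]=?,low[3]=?,low[4]=?,low[5]=?,low[6]=?,low[7]=?); scc=(scc[0]=0,scc[1]=?,scc[2]=?,scc[3]=?,scc[4]=?,scc[5]=?,scc[6]=?,scc[7]=?)
step 2: low=(low[0]=0,low[1]=1,low[2]=2,low[3]=2,low[4]=?,low[5]=1,low[6]=3,low[7]=?); scc=(scc[0]=0,scc[1]=?,scc[2]=?,scc[3]=?,scc[4]=?,scc[5]=?,scc[6]=?,scc[7]=?)
step 3: low=(low[0]=0,low[1]=1,low[2]=2,low[3]=2,low[4]=?,low[5]=1,low[6]=1,low[7]=?); scc=(scc[0]=0,scc[1]=?,scc[2]=?,scc[3]=?,scc[4]=?,scc[5]=?,scc[6]=?,scc[7]=?)
step 4: low=(low[0]=0,low[1]=1,low[2]=1,low[3]=2,low[4]=?,low[5]=1,low[6]=1,low[7]=?); scc=(scc[0]=0,scc[1]=?,scc[2]=?,scc[3]=?,scc[4]=?,scc[5]=?,scc[6]=?,scc[7]=?)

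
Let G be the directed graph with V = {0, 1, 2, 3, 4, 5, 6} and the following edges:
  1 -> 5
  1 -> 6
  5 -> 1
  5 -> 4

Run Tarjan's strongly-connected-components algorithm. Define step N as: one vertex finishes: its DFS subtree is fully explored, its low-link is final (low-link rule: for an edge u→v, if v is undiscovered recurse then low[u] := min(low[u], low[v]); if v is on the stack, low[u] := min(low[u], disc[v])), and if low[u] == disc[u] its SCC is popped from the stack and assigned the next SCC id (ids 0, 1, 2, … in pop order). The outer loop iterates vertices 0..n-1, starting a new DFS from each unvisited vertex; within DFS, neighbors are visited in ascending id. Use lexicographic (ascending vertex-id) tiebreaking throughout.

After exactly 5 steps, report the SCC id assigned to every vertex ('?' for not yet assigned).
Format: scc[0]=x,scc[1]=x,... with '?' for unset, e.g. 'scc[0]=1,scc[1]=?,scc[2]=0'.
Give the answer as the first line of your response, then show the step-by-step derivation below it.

scc[0]=0,scc[1]=3,scc[2]=?,scc[3]=?,scc[4]=1,scc[5]=3,scc[6]=2

step 1: low=(low[0]=0,low[1]=?,low[2]=?,low[3]=?,low[4]=?,low[5]=?,low[6]=?); scc=(scc[0]=0,scc[1]=?,scc[2]=?,scc[3]=?,scc[4]=?,scc[5]=?,scc[6]=?)
step 2: low=(low[0]=0,low[1]=1,low[2]=?,low[3]=?,low[4]=3,low[5]=1,low[6]=?); scc=(scc[0]=0,scc[1]=?,scc[2]=?,scc[3]=?,scc[4]=1,scc[5]=?,scc[6]=?)
step 3: low=(low[0]=0,low[1]=1,low[2]=?,low[3]=?,low[4]=3,low[5]=1,low[6]=?); scc=(scc[0]=0,scc[1]=?,scc[2]=?,scc[3]=?,scc[4]=1,scc[5]=?,scc[6]=?)
step 4: low=(low[0]=0,low[1]=1,low[2]=?,low[3]=?,low[4]=3,low[5]=1,low[6]=4); scc=(scc[0]=0,scc[1]=?,scc[2]=?,scc[3]=?,scc[4]=1,scc[5]=?,scc[6]=2)
step 5: low=(low[0]=0,low[1]=1,low[2]=?,low[3]=?,low[4]=3,low[5]=1,low[6]=4); scc=(scc[0]=0,scc[1]=3,scc[2]=?,scc[3]=?,scc[4]=1,scc[5]=3,scc[6]=2)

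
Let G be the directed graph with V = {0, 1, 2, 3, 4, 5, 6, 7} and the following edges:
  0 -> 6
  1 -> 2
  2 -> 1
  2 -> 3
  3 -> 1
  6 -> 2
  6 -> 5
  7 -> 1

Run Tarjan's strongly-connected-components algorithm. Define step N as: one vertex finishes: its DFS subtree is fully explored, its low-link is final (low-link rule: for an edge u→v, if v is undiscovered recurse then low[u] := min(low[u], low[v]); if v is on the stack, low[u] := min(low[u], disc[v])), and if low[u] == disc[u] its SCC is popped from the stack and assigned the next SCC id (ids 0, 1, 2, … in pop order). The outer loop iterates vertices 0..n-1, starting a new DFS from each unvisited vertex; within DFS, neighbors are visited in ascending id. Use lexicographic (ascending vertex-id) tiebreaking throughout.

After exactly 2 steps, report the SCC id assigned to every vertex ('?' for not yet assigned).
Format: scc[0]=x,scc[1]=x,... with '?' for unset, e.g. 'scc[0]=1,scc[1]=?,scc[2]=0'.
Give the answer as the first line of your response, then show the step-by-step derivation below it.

scc[0]=?,scc[1]=?,scc[2]=?,scc[3]=?,scc[4]=?,scc[5]=?,scc[6]=?,scc[7]=?

step 1: low=(low[0]=0,low[1]=2,low[2]=2,low[3]=?,low[4]=?,low[5]=?,low[6]=1,low[7]=?); scc=(scc[0]=?,scc[1]=?,scc[2]=?,scc[3]=?,scc[4]=?,scc[5]=?,scc[6]=?,scc[7]=?)
step 2: low=(low[0]=0,low[1]=2,low[2]=2,low[3]=3,low[4]=?,low[5]=?,low[6]=1,low[7]=?); scc=(scc[0]=?,scc[1]=?,scc[2]=?,scc[3]=?,scc[4]=?,scc[5]=?,scc[6]=?,scc[7]=?)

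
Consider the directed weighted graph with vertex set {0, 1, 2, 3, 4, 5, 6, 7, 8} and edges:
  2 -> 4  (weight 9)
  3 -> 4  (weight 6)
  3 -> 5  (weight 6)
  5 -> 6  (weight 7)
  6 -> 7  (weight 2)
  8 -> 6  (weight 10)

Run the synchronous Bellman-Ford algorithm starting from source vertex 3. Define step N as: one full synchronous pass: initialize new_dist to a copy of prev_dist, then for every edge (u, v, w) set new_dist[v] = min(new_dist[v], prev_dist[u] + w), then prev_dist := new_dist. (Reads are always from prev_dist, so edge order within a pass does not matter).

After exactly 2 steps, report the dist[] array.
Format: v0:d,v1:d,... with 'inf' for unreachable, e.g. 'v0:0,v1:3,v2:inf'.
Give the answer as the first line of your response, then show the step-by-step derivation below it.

v0:inf,v1:inf,v2:inf,v3:0,v4:6,v5:6,v6:13,v7:inf,v8:inf

step 1: dist = v0:inf,v1:inf,v2:inf,v3:0,v4:6,v5:6,v6:inf,v7:inf,v8:inf
step 2: dist = v0:inf,v1:inf,v2:inf,v3:0,v4:6,v5:6,v6:13,v7:inf,v8:inf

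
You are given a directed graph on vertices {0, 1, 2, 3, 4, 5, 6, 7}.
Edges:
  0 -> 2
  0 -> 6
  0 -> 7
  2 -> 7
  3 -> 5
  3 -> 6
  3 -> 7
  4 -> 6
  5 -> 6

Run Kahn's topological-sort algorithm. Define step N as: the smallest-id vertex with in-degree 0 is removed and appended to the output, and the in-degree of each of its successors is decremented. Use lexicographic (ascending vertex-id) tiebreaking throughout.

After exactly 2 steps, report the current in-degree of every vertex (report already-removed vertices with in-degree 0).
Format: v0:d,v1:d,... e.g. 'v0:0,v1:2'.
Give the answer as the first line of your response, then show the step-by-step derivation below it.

v0:0,v1:0,v2:0,v3:0,v4:0,v5:1,v6:3,v7:2

step 1: output 0; order=[0]; indeg=(0,0,0,0,0,1,3,2)
step 2: output 1; order=[0,1]; indeg=(0,0,0,0,0,1,3,2)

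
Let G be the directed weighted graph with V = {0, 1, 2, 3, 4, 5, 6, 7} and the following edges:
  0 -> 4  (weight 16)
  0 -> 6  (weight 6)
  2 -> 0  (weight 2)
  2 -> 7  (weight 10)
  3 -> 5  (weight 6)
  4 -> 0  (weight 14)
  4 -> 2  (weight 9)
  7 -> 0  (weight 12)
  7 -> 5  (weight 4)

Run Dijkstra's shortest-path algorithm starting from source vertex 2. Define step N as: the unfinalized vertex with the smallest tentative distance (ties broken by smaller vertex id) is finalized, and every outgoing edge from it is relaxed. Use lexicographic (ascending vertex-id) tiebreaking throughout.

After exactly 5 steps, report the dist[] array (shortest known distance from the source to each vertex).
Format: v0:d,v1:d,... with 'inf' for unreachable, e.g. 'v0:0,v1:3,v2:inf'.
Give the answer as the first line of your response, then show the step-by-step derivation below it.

v0:2,v1:inf,v2:0,v3:inf,v4:18,v5:14,v6:8,v7:10

step 1: dist = v0:2,v1:inf,v2:0,v3:inf,v4:inf,v5:inf,v6:inf,v7:10
step 2: dist = v0:2,v1:inf,v2:0,v3:inf,v4:18,v5:inf,v6:8,v7:10
step 3: dist = v0:2,v1:inf,v2:0,v3:inf,v4:18,v5:inf,v6:8,v7:10
step 4: dist = v0:2,v1:inf,v2:0,v3:inf,v4:18,v5:14,v6:8,v7:10
step 5: dist = v0:2,v1:inf,v2:0,v3:inf,v4:18,v5:14,v6:8,v7:10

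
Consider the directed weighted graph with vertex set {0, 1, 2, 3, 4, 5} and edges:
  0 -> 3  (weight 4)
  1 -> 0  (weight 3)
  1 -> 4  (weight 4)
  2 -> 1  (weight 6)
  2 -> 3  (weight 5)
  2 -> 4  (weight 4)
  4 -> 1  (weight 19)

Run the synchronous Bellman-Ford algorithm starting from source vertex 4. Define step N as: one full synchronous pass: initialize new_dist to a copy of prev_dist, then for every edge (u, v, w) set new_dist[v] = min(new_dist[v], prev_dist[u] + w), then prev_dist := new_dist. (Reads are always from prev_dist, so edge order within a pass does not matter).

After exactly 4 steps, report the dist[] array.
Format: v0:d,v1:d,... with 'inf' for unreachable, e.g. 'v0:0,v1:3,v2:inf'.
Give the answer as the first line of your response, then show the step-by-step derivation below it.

v0:22,v1:19,v2:inf,v3:26,v4:0,v5:inf

step 1: dist = v0:inf,v1:19,v2:inf,v3:inf,v4:0,v5:inf
step 2: dist = v0:22,v1:19,v2:inf,v3:inf,v4:0,v5:inf
step 3: dist = v0:22,v1:19,v2:inf,v3:26,v4:0,v5:inf
step 4: dist = v0:22,v1:19,v2:inf,v3:26,v4:0,v5:inf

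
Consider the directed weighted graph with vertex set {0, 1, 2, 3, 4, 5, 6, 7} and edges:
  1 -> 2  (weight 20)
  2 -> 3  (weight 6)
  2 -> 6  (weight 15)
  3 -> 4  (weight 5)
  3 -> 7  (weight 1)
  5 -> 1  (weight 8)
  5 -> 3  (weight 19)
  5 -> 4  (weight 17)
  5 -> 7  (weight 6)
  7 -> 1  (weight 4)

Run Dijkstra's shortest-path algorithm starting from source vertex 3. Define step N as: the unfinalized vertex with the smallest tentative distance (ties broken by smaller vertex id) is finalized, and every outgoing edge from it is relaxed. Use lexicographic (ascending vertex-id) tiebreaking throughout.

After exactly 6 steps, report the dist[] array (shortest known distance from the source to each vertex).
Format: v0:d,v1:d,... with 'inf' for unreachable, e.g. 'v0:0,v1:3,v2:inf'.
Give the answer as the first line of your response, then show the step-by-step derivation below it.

v0:inf,v1:5,v2:25,v3:0,v4:5,v5:inf,v6:40,v7:1

step 1: dist = v0:inf,v1:inf,v2:inf,v3:0,v4:5,v5:inf,v6:inf,v7:1
step 2: dist = v0:inf,v1:5,v2:inf,v3:0,v4:5,v5:inf,v6:inf,v7:1
step 3: dist = v0:inf,v1:5,v2:25,v3:0,v4:5,v5:inf,v6:inf,v7:1
step 4: dist = v0:inf,v1:5,v2:25,v3:0,v4:5,v5:inf,v6:inf,v7:1
step 5: dist = v0:inf,v1:5,v2:25,v3:0,v4:5,v5:inf,v6:40,v7:1
step 6: dist = v0:inf,v1:5,v2:25,v3:0,v4:5,v5:inf,v6:40,v7:1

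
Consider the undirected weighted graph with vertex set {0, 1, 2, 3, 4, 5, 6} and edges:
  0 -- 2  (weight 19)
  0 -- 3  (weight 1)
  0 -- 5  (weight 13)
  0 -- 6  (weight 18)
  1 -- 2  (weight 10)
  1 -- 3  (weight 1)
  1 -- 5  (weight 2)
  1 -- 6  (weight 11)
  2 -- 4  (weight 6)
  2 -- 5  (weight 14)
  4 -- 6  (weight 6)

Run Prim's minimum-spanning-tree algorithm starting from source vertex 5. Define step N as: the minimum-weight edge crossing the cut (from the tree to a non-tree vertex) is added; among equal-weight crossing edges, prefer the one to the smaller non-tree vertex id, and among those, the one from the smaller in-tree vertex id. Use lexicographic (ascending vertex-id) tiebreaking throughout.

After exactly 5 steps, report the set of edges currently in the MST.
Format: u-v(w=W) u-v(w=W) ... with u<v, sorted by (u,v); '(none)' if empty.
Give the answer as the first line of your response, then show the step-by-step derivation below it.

0-3(w=1) 1-2(w=10) 1-3(w=1) 1-5(w=2) 2-4(w=6)

step 1: add edge 1-5 (w=2); MST = {1-5(w=2)}
step 2: add edge 1-3 (w=1); MST = {1-3(w=1) 1-5(w=2)}
step 3: add edge 0-3 (w=1); MST = {0-3(w=1) 1-3(w=1) 1-5(w=2)}
step 4: add edge 1-2 (w=10); MST = {0-3(w=1) 1-2(w=10) 1-3(w=1) 1-5(w=2)}
step 5: add edge 2-4 (w=6); MST = {0-3(w=1) 1-2(w=10) 1-3(w=1) 1-5(w=2) 2-4(w=6)}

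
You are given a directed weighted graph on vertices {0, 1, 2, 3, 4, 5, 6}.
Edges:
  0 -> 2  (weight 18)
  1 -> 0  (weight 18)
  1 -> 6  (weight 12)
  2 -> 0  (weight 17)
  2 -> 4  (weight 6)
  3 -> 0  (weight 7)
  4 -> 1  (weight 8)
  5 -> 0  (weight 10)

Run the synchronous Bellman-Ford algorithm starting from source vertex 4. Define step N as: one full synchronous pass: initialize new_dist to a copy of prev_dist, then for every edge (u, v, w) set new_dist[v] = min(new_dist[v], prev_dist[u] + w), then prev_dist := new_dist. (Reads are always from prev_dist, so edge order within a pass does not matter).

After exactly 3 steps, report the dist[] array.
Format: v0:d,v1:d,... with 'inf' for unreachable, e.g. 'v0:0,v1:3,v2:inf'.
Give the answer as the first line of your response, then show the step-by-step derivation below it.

v0:26,v1:8,v2:44,v3:inf,v4:0,v5:inf,v6:20

step 1: dist = v0:inf,v1:8,v2:inf,v3:inf,v4:0,v5:inf,v6:inf
step 2: dist = v0:26,v1:8,v2:inf,v3:inf,v4:0,v5:inf,v6:20
step 3: dist = v0:26,v1:8,v2:44,v3:inf,v4:0,v5:inf,v6:20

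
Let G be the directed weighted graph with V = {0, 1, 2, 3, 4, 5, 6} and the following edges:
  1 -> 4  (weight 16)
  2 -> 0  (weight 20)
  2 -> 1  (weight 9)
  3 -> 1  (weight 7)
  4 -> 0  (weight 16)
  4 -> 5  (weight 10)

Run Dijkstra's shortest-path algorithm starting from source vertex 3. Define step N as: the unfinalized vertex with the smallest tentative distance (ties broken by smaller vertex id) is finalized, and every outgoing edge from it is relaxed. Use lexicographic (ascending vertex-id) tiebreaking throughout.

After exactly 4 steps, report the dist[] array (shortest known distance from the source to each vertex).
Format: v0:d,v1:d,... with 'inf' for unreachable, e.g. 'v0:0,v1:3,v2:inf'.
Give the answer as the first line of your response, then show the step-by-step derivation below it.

v0:39,v1:7,v2:inf,v3:0,v4:23,v5:33,v6:inf

step 1: dist = v0:inf,v1:7,v2:inf,v3:0,v4:inf,v5:inf,v6:inf
step 2: dist = v0:inf,v1:7,v2:inf,v3:0,v4:23,v5:inf,v6:inf
step 3: dist = v0:39,v1:7,v2:inf,v3:0,v4:23,v5:33,v6:inf
step 4: dist = v0:39,v1:7,v2:inf,v3:0,v4:23,v5:33,v6:inf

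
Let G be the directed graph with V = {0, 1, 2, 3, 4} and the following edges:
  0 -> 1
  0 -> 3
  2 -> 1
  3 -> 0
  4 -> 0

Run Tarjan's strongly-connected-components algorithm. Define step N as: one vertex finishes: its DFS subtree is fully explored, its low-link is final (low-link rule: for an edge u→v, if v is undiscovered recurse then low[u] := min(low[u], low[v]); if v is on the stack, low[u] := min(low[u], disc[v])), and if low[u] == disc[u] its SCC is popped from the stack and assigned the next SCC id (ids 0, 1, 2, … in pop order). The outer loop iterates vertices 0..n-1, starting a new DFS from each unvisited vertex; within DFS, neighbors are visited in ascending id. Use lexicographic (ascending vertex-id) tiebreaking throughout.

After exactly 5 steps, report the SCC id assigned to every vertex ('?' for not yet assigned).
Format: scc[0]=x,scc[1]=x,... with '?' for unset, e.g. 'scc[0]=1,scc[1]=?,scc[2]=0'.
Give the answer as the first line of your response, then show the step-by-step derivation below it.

scc[0]=1,scc[1]=0,scc[2]=2,scc[3]=1,scc[4]=3

step 1: low=(low[0]=0,low[1]=1,low[2]=?,low[3]=?,low[4]=?); scc=(scc[0]=?,scc[1]=0,scc[2]=?,scc[3]=?,scc[4]=?)
step 2: low=(low[0]=0,low[1]=1,low[2]=?,low[3]=0,low[4]=?); scc=(scc[0]=?,scc[1]=0,scc[2]=?,scc[3]=?,scc[4]=?)
step 3: low=(low[0]=0,low[1]=1,low[2]=?,low[3]=0,low[4]=?); scc=(scc[0]=1,scc[1]=0,scc[2]=?,scc[3]=1,scc[4]=?)
step 4: low=(low[0]=0,low[1]=1,low[2]=3,low[3]=0,low[4]=?); scc=(scc[0]=1,scc[1]=0,scc[2]=2,scc[3]=1,scc[4]=?)
step 5: low=(low[0]=0,low[1]=1,low[2]=3,low[3]=0,low[4]=4); scc=(scc[0]=1,scc[1]=0,scc[2]=2,scc[3]=1,scc[4]=3)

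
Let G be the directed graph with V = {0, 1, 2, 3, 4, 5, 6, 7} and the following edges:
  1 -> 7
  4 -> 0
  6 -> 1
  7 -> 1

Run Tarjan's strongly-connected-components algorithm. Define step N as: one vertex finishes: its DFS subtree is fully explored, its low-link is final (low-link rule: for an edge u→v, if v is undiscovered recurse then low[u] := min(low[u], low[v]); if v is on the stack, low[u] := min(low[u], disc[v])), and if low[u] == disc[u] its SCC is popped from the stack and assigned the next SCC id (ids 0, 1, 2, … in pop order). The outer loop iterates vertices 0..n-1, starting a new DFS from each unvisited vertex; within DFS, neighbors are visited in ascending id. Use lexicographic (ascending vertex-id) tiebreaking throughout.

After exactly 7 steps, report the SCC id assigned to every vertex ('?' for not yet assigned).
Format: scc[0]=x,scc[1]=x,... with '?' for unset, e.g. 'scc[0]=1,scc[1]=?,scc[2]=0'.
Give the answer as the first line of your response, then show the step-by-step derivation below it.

scc[0]=0,scc[1]=1,scc[2]=2,scc[3]=3,scc[4]=4,scc[5]=5,scc[6]=?,scc[7]=1

step 1: low=(low[0]=0,low[1]=?,low[2]=?,low[3]=?,low[4]=?,low[5]=?,low[6]=?,low[7]=?); scc=(scc[0]=0,scc[1]=?,scc[2]=?,scc[3]=?,scc[4]=?,scc[5]=?,scc[6]=?,scc[7]=?)
step 2: low=(low[0]=0,low[1]=1,low[2]=?,low[3]=?,low[4]=?,low[5]=?,low[6]=?,low[7]=1); scc=(scc[0]=0,scc[1]=?,scc[2]=?,scc[3]=?,scc[4]=?,scc[5]=?,scc[6]=?,scc[7]=?)
step 3: low=(low[0]=0,low[1]=1,low[2]=?,low[3]=?,low[4]=?,low[5]=?,low[6]=?,low[7]=1); scc=(scc[0]=0,scc[1]=1,scc[2]=?,scc[3]=?,scc[4]=?,scc[5]=?,scc[6]=?,scc[7]=1)
step 4: low=(low[0]=0,low[1]=1,low[2]=3,low[3]=?,low[4]=?,low[5]=?,low[6]=?,low[7]=1); scc=(scc[0]=0,scc[1]=1,scc[2]=2,scc[3]=?,scc[4]=?,scc[5]=?,scc[6]=?,scc[7]=1)
step 5: low=(low[0]=0,low[1]=1,low[2]=3,low[3]=4,low[4]=?,low[5]=?,low[6]=?,low[7]=1); scc=(scc[0]=0,scc[1]=1,scc[2]=2,scc[3]=3,scc[4]=?,scc[5]=?,scc[6]=?,scc[7]=1)
step 6: low=(low[0]=0,low[1]=1,low[2]=3,low[3]=4,low[4]=5,low[5]=?,low[6]=?,low[7]=1); scc=(scc[0]=0,scc[1]=1,scc[2]=2,scc[3]=3,scc[4]=4,scc[5]=?,scc[6]=?,scc[7]=1)
step 7: low=(low[0]=0,low[1]=1,low[2]=3,low[3]=4,low[4]=5,low[5]=6,low[6]=?,low[7]=1); scc=(scc[0]=0,scc[1]=1,scc[2]=2,scc[3]=3,scc[4]=4,scc[5]=5,scc[6]=?,scc[7]=1)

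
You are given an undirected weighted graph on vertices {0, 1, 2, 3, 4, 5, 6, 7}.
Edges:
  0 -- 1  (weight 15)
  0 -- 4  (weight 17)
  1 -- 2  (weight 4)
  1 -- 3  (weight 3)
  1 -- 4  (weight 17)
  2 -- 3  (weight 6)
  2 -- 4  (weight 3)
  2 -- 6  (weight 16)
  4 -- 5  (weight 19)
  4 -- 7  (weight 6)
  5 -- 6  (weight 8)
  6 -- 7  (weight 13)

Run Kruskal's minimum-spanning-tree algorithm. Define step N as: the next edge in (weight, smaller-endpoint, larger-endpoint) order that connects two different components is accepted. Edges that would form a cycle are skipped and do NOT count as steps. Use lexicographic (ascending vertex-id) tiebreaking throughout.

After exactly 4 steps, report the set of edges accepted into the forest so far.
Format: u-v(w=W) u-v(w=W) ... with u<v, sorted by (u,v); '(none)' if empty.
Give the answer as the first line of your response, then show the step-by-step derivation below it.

1-2(w=4) 1-3(w=3) 2-4(w=3) 4-7(w=6)

step 1: add edge 1-3 (w=3); MST = {1-3(w=3)}
step 2: add edge 2-4 (w=3); MST = {1-3(w=3) 2-4(w=3)}
step 3: add edge 1-2 (w=4); MST = {1-2(w=4) 1-3(w=3) 2-4(w=3)}
step 4: add edge 4-7 (w=6); MST = {1-2(w=4) 1-3(w=3) 2-4(w=3) 4-7(w=6)}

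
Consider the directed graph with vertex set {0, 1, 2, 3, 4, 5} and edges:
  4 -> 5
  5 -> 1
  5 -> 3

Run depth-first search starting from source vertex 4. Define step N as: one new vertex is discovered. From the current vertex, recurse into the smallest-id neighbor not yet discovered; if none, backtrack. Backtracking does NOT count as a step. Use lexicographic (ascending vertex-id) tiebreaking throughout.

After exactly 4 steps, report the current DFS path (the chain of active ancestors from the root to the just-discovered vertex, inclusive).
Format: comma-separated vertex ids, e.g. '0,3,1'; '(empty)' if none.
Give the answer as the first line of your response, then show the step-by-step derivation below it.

4,5,3

step 1: discover 4; path=4; order=4
step 2: discover 5; path=4>5; order=4,5
step 3: discover 1; path=4>5>1; order=4,5,1
step 4: discover 3; path=4>5>3; order=4,5,1,3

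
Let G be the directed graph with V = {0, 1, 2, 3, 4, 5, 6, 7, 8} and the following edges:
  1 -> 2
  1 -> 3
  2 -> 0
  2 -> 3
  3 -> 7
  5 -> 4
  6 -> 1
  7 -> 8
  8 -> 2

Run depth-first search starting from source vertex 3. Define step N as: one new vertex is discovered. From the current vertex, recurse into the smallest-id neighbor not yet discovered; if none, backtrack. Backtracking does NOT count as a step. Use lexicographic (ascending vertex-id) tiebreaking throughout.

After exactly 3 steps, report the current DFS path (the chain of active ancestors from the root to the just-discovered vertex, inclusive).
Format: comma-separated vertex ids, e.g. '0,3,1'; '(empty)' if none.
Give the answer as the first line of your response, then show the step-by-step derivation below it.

3,7,8

step 1: discover 3; path=3; order=3
step 2: discover 7; path=3>7; order=3,7
step 3: discover 8; path=3>7>8; order=3,7,8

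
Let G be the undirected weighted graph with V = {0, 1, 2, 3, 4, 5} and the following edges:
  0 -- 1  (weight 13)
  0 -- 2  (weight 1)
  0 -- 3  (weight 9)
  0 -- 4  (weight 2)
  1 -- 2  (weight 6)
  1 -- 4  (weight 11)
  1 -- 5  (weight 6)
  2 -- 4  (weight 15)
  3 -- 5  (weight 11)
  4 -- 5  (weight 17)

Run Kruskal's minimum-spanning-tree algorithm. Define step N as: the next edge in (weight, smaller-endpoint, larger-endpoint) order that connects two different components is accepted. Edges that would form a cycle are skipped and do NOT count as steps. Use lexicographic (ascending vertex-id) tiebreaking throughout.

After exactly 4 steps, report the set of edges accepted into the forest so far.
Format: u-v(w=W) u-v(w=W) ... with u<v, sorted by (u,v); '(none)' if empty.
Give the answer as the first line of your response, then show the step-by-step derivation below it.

0-2(w=1) 0-4(w=2) 1-2(w=6) 1-5(w=6)

step 1: add edge 0-2 (w=1); MST = {0-2(w=1)}
step 2: add edge 0-4 (w=2); MST = {0-2(w=1) 0-4(w=2)}
step 3: add edge 1-2 (w=6); MST = {0-2(w=1) 0-4(w=2) 1-2(w=6)}
step 4: add edge 1-5 (w=6); MST = {0-2(w=1) 0-4(w=2) 1-2(w=6) 1-5(w=6)}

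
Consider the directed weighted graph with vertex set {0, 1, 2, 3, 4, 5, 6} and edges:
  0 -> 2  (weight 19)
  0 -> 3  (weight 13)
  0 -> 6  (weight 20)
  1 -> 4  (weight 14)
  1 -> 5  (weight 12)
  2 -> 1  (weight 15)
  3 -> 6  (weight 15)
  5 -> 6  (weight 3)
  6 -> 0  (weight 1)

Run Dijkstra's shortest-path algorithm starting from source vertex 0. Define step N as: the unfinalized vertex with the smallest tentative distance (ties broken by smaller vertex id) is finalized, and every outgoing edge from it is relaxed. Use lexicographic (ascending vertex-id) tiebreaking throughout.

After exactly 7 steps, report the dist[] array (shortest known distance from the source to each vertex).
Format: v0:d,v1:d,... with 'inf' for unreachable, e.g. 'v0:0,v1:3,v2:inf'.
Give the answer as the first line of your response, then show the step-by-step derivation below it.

v0:0,v1:34,v2:19,v3:13,v4:48,v5:46,v6:20

step 1: dist = v0:0,v1:inf,v2:19,v3:13,v4:inf,v5:inf,v6:20
step 2: dist = v0:0,v1:inf,v2:19,v3:13,v4:inf,v5:inf,v6:20
step 3: dist = v0:0,v1:34,v2:19,v3:13,v4:inf,v5:inf,v6:20
step 4: dist = v0:0,v1:34,v2:19,v3:13,v4:inf,v5:inf,v6:20
step 5: dist = v0:0,v1:34,v2:19,v3:13,v4:48,v5:46,v6:20
step 6: dist = v0:0,v1:34,v2:19,v3:13,v4:48,v5:46,v6:20
step 7: dist = v0:0,v1:34,v2:19,v3:13,v4:48,v5:46,v6:20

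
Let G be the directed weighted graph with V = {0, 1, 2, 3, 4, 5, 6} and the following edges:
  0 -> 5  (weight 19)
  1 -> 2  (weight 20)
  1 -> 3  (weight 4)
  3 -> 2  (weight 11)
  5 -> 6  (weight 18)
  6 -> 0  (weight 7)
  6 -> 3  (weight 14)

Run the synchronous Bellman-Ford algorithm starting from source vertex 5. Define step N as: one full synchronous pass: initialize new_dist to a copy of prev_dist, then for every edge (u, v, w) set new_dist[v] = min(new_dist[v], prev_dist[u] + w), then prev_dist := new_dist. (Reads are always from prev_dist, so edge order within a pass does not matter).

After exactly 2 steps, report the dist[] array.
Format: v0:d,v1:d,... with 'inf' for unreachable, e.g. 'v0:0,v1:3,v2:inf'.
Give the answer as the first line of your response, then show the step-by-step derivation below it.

v0:25,v1:inf,v2:inf,v3:32,v4:inf,v5:0,v6:18

step 1: dist = v0:inf,v1:inf,v2:inf,v3:inf,v4:inf,v5:0,v6:18
step 2: dist = v0:25,v1:inf,v2:inf,v3:32,v4:inf,v5:0,v6:18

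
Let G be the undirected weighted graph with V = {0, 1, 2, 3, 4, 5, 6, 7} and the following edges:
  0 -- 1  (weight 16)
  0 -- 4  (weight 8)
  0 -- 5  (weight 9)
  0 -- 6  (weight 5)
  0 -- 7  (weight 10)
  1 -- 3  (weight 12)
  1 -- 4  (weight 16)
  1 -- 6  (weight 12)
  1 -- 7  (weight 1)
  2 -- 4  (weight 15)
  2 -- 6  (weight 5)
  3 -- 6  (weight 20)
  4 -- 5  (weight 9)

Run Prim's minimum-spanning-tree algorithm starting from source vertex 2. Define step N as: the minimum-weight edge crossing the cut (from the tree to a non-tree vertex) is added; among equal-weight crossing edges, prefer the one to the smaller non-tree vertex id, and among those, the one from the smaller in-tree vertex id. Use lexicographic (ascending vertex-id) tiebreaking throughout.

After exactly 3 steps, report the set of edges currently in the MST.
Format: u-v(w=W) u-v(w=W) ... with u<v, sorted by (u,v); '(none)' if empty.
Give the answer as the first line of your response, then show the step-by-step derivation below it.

0-4(w=8) 0-6(w=5) 2-6(w=5)

step 1: add edge 2-6 (w=5); MST = {2-6(w=5)}
step 2: add edge 0-6 (w=5); MST = {0-6(w=5) 2-6(w=5)}
step 3: add edge 0-4 (w=8); MST = {0-4(w=8) 0-6(w=5) 2-6(w=5)}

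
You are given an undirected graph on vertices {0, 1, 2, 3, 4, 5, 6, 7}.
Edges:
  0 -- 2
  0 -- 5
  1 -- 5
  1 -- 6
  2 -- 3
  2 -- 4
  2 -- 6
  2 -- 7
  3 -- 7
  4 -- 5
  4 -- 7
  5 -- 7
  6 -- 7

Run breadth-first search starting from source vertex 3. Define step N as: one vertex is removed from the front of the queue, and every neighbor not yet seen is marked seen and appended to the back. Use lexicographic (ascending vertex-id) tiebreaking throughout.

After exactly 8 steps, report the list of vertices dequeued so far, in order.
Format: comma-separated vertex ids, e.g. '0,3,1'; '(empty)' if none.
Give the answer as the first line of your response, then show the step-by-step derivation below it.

3,2,7,0,4,6,5,1

step 1: dequeue 3; queue=[2,7]; order=3
step 2: dequeue 2; queue=[7,0,4,6]; order=3,2
step 3: dequeue 7; queue=[0,4,6,5]; order=3,2,7
step 4: dequeue 0; queue=[4,6,5]; order=3,2,7,0
step 5: dequeue 4; queue=[6,5]; order=3,2,7,0,4
step 6: dequeue 6; queue=[5,1]; order=3,2,7,0,4,6
step 7: dequeue 5; queue=[1]; order=3,2,7,0,4,6,5
step 8: dequeue 1; queue=[(empty)]; order=3,2,7,0,4,6,5,1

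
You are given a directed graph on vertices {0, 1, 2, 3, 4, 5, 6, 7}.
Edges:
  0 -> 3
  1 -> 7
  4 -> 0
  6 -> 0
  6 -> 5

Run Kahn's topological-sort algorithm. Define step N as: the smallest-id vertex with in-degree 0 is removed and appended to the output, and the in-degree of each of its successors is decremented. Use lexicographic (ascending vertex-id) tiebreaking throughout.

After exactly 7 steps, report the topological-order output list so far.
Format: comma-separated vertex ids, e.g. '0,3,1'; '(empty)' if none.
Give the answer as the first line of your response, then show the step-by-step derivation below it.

1,2,4,6,0,3,5

step 1: output 1; order=[1]; indeg=(2,0,0,1,0,1,0,0)
step 2: output 2; order=[1,2]; indeg=(2,0,0,1,0,1,0,0)
step 3: output 4; order=[1,2,4]; indeg=(1,0,0,1,0,1,0,0)
step 4: output 6; order=[1,2,4,6]; indeg=(0,0,0,1,0,0,0,0)
step 5: output 0; order=[1,2,4,6,0]; indeg=(0,0,0,0,0,0,0,0)
step 6: output 3; order=[1,2,4,6,0,3]; indeg=(0,0,0,0,0,0,0,0)
step 7: output 5; order=[1,2,4,6,0,3,5]; indeg=(0,0,0,0,0,0,0,0)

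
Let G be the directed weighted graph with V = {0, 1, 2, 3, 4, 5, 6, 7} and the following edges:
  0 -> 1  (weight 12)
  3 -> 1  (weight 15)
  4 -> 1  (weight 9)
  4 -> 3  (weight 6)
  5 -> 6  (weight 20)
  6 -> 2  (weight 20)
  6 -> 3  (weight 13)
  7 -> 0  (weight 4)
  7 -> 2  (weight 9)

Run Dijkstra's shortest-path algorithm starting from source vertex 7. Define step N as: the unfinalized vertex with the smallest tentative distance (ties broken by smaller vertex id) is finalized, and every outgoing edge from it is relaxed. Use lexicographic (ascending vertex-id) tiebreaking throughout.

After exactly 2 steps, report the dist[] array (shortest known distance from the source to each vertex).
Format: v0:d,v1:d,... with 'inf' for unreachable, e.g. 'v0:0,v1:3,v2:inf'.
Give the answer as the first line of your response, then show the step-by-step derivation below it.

v0:4,v1:16,v2:9,v3:inf,v4:inf,v5:inf,v6:inf,v7:0

step 1: dist = v0:4,v1:inf,v2:9,v3:inf,v4:inf,v5:inf,v6:inf,v7:0
step 2: dist = v0:4,v1:16,v2:9,v3:inf,v4:inf,v5:inf,v6:inf,v7:0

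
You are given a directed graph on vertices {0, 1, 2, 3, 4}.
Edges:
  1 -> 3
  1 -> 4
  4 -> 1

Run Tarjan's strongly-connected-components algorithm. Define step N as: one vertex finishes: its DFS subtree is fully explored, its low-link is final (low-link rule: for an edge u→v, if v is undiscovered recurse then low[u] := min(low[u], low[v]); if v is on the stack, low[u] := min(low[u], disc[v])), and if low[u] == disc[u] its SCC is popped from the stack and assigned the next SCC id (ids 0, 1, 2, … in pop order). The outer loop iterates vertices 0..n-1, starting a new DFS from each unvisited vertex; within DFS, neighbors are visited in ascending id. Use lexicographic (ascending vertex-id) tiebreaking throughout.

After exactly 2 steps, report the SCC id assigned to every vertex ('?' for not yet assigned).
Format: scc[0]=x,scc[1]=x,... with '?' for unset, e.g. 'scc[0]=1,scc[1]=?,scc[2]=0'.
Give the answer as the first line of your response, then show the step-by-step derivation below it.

scc[0]=0,scc[1]=?,scc[2]=?,scc[3]=1,scc[4]=?

step 1: low=(low[0]=0,low[1]=?,low[2]=?,low[3]=?,low[4]=?); scc=(scc[0]=0,scc[1]=?,scc[2]=?,scc[3]=?,scc[4]=?)
step 2: low=(low[0]=0,low[1]=1,low[2]=?,low[3]=2,low[4]=?); scc=(scc[0]=0,scc[1]=?,scc[2]=?,scc[3]=1,scc[4]=?)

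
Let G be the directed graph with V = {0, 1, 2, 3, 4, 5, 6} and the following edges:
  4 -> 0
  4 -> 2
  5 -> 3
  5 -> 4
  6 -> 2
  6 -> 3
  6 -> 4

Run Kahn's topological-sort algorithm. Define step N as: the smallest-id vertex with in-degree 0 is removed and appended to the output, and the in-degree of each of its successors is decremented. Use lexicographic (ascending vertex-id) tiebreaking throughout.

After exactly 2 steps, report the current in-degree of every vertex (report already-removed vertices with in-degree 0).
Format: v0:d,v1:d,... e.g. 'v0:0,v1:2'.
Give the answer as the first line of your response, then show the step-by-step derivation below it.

v0:1,v1:0,v2:2,v3:1,v4:1,v5:0,v6:0

step 1: output 1; order=[1]; indeg=(1,0,2,2,2,0,0)
step 2: output 5; order=[1,5]; indeg=(1,0,2,1,1,0,0)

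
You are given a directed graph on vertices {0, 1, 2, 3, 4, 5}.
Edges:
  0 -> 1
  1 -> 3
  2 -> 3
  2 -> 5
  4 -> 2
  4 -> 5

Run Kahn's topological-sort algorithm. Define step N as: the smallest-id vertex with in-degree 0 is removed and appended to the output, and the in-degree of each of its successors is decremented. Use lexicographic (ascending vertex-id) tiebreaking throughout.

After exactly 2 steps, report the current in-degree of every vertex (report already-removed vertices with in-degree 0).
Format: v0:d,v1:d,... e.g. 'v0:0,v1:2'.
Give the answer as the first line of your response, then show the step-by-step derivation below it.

v0:0,v1:0,v2:1,v3:1,v4:0,v5:2

step 1: output 0; order=[0]; indeg=(0,0,1,2,0,2)
step 2: output 1; order=[0,1]; indeg=(0,0,1,1,0,2)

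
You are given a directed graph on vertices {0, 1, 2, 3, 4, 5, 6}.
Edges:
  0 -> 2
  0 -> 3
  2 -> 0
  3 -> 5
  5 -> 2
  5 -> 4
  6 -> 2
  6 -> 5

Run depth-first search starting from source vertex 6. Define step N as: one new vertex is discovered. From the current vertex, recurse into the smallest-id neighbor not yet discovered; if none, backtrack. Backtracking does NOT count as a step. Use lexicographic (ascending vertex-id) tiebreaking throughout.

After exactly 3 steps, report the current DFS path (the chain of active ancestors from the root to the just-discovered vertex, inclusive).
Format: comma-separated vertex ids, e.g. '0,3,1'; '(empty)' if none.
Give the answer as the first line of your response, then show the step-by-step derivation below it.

6,2,0

step 1: discover 6; path=6; order=6
step 2: discover 2; path=6>2; order=6,2
step 3: discover 0; path=6>2>0; order=6,2,0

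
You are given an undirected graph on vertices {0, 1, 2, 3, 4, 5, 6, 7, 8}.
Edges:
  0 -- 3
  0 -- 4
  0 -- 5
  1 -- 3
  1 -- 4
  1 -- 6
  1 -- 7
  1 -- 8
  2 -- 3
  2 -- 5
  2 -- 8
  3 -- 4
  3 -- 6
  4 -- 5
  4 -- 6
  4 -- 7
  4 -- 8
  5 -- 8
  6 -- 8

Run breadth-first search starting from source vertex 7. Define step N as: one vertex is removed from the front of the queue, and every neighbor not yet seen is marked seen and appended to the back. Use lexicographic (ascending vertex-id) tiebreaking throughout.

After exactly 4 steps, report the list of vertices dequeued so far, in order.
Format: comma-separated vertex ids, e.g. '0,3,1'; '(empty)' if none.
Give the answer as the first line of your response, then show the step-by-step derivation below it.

7,1,4,3

step 1: dequeue 7; queue=[1,4]; order=7
step 2: dequeue 1; queue=[4,3,6,8]; order=7,1
step 3: dequeue 4; queue=[3,6,8,0,5]; order=7,1,4
step 4: dequeue 3; queue=[6,8,0,5,2]; order=7,1,4,3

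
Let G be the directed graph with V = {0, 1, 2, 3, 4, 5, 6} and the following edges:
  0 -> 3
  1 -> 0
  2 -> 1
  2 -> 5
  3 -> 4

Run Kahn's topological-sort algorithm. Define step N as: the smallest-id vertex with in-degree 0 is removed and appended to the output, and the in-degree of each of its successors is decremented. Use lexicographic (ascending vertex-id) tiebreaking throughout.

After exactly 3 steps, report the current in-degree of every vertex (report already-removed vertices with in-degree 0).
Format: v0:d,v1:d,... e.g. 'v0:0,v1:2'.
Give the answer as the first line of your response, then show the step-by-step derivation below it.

v0:0,v1:0,v2:0,v3:0,v4:1,v5:0,v6:0

step 1: output 2; order=[2]; indeg=(1,0,0,1,1,0,0)
step 2: output 1; order=[2,1]; indeg=(0,0,0,1,1,0,0)
step 3: output 0; order=[2,1,0]; indeg=(0,0,0,0,1,0,0)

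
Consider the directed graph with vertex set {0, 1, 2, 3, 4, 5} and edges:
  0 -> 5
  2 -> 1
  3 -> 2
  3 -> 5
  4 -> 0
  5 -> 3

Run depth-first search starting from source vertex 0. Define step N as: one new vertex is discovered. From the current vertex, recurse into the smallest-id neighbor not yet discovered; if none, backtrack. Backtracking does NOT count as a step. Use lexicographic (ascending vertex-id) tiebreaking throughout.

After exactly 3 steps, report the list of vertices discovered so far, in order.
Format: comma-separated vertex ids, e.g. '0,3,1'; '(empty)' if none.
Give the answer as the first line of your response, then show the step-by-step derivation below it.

0,5,3

step 1: discover 0; path=0; order=0
step 2: discover 5; path=0>5; order=0,5
step 3: discover 3; path=0>5>3; order=0,5,3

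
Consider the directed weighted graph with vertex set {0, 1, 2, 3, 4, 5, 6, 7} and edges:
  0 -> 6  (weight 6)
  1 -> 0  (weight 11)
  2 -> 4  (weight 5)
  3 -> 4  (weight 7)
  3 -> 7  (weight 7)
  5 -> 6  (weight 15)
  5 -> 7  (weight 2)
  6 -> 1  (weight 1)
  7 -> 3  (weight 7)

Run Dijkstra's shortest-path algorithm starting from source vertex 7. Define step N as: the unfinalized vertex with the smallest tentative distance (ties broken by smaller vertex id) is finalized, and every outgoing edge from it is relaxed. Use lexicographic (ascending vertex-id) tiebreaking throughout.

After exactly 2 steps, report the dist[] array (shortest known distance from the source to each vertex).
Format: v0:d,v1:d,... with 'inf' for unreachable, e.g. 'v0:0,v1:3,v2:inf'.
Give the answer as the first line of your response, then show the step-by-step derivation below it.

v0:inf,v1:inf,v2:inf,v3:7,v4:14,v5:inf,v6:inf,v7:0

step 1: dist = v0:inf,v1:inf,v2:inf,v3:7,v4:inf,v5:inf,v6:inf,v7:0
step 2: dist = v0:inf,v1:inf,v2:inf,v3:7,v4:14,v5:inf,v6:inf,v7:0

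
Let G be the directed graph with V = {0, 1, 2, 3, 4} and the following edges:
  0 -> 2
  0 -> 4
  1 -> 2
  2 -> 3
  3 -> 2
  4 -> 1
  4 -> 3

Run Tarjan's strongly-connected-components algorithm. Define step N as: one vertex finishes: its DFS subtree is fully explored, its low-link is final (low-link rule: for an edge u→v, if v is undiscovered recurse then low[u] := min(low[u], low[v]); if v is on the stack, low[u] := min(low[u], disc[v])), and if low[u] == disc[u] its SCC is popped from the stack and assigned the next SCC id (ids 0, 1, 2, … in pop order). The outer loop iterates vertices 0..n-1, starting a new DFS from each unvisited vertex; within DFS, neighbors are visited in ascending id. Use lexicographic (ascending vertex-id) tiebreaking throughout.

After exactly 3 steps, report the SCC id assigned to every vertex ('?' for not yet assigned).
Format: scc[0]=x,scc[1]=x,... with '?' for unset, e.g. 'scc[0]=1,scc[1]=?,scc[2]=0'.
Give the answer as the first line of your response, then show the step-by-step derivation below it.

scc[0]=?,scc[1]=1,scc[2]=0,scc[3]=0,scc[4]=?

step 1: low=(low[0]=0,low[1]=?,low[2]=1,low[3]=1,low[4]=?); scc=(scc[0]=?,scc[1]=?,scc[2]=?,scc[3]=?,scc[4]=?)
step 2: low=(low[0]=0,low[1]=?,low[2]=1,low[3]=1,low[4]=?); scc=(scc[0]=?,scc[1]=?,scc[2]=0,scc[3]=0,scc[4]=?)
step 3: low=(low[0]=0,low[1]=4,low[2]=1,low[3]=1,low[4]=3); scc=(scc[0]=?,scc[1]=1,scc[2]=0,scc[3]=0,scc[4]=?)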